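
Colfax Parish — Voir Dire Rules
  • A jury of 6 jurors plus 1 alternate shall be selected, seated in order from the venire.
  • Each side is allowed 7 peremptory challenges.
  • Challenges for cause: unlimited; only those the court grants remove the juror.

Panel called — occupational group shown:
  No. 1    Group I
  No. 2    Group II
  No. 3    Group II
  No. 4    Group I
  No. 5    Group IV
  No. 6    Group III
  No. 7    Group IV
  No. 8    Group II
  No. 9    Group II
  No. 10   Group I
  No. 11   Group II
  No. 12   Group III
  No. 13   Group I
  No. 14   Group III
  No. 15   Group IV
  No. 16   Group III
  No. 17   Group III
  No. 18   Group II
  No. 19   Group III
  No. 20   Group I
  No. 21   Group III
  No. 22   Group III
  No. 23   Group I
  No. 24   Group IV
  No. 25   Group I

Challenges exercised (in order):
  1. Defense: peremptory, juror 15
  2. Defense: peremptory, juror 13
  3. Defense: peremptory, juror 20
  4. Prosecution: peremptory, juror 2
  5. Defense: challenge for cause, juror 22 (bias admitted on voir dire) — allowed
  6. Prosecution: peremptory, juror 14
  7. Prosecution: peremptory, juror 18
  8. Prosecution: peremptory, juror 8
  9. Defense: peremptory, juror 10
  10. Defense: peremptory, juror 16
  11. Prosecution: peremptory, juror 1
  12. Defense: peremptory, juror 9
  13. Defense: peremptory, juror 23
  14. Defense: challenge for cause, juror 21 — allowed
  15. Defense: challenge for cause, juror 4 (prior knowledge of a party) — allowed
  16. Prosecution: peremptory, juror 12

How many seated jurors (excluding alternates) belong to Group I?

0

Removed: #1, #2, #4, #8, #9, #10, #12, #13, #14, #15, #16, #18, #20, #21, #22, #23.
Seated jurors 1–6: #3, #5, #6, #7, #11, #17 (alternates #19 not counted).
None of those are in Group I → 0.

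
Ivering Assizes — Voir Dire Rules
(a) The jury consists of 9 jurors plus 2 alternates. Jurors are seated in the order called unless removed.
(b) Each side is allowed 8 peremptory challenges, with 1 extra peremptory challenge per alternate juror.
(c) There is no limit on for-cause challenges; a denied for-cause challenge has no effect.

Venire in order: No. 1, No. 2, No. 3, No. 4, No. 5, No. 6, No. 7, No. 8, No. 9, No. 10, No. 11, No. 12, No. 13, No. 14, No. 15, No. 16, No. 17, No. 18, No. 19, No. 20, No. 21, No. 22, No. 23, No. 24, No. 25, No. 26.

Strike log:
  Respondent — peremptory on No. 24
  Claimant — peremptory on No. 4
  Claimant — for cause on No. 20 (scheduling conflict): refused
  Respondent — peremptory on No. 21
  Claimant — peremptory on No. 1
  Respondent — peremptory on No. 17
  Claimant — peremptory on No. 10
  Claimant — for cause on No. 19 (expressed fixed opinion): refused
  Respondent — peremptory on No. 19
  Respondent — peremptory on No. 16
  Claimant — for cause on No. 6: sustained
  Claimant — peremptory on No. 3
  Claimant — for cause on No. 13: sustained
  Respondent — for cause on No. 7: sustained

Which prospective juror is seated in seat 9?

18

Removed: #1, #3, #4, #6, #7, #10, #13, #16, #17, #19, #21, #24. (#20 stays — for-cause denied.)
Filling seats in venire order through position 9: #2, #5, #8, #9, #11, #12, #14, #15, #18.
So seat 9 is #18.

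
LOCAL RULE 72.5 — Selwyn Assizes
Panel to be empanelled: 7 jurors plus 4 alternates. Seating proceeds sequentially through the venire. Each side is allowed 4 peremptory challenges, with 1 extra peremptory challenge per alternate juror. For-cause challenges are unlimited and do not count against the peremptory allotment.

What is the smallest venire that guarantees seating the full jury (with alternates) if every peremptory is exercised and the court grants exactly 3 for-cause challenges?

Seats to fill: 7 + 4 alternates = 11.
Peremptories: 4 + 1×4 = 8 per side × 2 sides = 16.
For-cause removals: 3.
Minimum venire: 11 + 16 + 3 = 30.

30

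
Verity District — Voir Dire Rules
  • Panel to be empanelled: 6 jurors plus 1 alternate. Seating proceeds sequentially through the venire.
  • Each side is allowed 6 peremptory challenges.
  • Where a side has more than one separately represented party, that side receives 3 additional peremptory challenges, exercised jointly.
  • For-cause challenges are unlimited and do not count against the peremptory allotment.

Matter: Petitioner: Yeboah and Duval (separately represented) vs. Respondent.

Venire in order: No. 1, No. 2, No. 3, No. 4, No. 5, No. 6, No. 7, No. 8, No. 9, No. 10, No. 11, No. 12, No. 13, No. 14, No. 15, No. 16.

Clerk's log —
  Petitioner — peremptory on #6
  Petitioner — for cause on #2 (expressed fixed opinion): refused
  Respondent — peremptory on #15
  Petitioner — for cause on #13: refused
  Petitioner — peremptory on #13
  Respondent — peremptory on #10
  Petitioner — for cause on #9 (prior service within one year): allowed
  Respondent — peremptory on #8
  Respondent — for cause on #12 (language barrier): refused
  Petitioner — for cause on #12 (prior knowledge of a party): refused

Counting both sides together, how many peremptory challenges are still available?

Petitioner allotment: 6 base + 3 multi-party = 9. Respondent allotment: 6.
Petitioner peremptories used: #6, #13 — 2 (for-cause on #2, #13, #9, #12 don't count).
Respondent peremptories used: #15, #10, #8 — 3 (the for-cause on #12 doesn't count).
Remaining: (9 − 2) + (6 − 3) = 10.

10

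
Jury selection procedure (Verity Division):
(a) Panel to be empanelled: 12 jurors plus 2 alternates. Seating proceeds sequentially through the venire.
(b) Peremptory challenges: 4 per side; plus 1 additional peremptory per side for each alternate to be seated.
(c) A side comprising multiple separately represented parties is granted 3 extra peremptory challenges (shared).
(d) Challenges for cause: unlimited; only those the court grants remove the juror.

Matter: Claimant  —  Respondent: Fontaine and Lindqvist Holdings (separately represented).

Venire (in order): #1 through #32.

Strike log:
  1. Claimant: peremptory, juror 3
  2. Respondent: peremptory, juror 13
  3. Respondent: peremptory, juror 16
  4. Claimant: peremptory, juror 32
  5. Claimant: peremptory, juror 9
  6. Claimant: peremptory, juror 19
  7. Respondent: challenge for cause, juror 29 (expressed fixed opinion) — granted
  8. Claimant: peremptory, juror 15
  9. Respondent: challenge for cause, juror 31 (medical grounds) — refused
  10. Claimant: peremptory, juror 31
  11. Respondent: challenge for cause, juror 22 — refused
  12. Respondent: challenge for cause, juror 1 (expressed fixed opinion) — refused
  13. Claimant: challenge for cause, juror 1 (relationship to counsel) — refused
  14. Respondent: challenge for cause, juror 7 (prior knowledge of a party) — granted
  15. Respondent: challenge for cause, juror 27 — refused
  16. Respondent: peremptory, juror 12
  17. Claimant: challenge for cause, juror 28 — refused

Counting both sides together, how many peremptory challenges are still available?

Claimant allotment: 4 base + 1 × 2 alternates = 6. Respondent allotment: 4 base + 1 × 2 alternates + 3 multi-party = 9.
Claimant peremptories used: #3, #32, #9, #19, #15, #31 — 6 (for-cause on #1, #28 don't count).
Respondent peremptories used: #13, #16, #12 — 3 (for-cause on #29, #31, #22, #1, #7, #27 don't count).
Remaining: (6 − 6) + (9 − 3) = 6.

6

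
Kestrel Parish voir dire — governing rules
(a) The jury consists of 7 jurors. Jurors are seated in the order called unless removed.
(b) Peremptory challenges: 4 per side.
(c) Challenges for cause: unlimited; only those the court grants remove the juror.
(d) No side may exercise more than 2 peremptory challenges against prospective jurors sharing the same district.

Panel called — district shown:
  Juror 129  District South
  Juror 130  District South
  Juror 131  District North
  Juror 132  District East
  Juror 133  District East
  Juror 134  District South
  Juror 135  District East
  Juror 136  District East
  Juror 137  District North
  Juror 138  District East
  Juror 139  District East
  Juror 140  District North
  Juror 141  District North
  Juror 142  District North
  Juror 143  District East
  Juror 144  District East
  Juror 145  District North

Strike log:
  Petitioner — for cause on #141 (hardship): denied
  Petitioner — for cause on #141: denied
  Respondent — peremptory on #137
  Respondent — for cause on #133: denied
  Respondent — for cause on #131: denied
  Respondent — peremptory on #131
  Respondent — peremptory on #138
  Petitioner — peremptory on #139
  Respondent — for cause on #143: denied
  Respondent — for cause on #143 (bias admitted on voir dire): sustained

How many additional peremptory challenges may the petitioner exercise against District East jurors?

1

Petitioner peremptories so far: #139 — 1 of 4 used, 3 left overall.
Against District East: #139 — 1 used; per-district cap 2 leaves 1.
Binding limit: min(3, 1) = 1.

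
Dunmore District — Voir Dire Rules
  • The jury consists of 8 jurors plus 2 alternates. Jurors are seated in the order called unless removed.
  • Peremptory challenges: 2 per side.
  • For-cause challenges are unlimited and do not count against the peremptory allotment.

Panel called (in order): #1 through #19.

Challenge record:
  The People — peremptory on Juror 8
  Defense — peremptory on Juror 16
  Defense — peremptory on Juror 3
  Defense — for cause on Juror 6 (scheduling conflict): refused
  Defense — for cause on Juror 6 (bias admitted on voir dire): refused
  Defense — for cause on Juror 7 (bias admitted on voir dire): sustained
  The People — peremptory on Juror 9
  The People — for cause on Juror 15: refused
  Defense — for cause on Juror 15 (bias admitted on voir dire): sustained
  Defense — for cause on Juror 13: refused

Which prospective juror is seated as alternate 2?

14

Removed: #3, #7, #8, #9, #15, #16. (#6, #13 stay — for-cause denied.)
Seating in order: seats 1–8 → #1, #2, #4, #5, #6, #10, #11, #12; alternates → #13, #14.
So alternate 2 is #14.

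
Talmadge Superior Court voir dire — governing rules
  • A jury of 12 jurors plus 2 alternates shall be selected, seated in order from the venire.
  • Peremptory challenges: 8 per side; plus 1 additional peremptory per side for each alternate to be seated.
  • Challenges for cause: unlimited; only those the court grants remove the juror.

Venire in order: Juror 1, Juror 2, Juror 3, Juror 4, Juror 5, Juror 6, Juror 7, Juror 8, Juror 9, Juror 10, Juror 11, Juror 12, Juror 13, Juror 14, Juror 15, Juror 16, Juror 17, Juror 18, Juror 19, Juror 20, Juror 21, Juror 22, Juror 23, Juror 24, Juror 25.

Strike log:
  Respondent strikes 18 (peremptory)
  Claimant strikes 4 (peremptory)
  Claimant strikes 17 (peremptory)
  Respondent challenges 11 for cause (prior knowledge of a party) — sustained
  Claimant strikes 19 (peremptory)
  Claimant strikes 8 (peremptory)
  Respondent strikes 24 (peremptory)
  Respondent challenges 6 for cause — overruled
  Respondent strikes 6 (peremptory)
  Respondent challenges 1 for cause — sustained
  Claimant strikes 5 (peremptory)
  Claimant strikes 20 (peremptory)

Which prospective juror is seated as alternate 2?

25

Removed: #1, #4, #5, #6, #8, #11, #17, #18, #19, #20, #24.
Filling seats in venire order through position 14: #2, #3, #7, #9, #10, #12, #13, #14, #15, #16, #21, #22, #23, #25.
So alternate 2 is #25.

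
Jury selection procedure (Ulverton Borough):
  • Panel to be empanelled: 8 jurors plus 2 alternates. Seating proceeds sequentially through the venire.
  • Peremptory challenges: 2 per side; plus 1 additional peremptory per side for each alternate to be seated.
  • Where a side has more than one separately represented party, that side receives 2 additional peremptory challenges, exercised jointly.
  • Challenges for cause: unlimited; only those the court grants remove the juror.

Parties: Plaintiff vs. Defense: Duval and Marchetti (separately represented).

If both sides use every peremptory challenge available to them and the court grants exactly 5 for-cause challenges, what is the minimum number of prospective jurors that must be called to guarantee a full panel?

25

Seats to fill: 8 + 2 alternates = 10.
Peremptories — Plaintiff: 2 + 1×2 = 4; Defense: 2 + 1×2 + 2 = 6; total 10.
For-cause removals: 5.
Minimum venire: 10 + 10 + 5 = 25.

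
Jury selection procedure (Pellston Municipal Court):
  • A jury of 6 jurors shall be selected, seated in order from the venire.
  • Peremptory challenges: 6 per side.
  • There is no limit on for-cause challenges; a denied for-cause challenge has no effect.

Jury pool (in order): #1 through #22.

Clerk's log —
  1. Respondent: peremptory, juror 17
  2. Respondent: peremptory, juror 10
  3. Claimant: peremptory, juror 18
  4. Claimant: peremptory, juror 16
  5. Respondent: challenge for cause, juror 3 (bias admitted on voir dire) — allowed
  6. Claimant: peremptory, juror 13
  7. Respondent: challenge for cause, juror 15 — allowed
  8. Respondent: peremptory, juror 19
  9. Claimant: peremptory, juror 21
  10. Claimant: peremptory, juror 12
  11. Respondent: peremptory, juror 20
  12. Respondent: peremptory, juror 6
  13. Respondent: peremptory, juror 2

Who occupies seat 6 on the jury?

9

Removed: #2, #3, #6, #10, #12, #13, #15, #16, #17, #18, #19, #20, #21.
Filling seats in venire order through position 6: #1, #4, #5, #7, #8, #9.
So seat 6 is #9.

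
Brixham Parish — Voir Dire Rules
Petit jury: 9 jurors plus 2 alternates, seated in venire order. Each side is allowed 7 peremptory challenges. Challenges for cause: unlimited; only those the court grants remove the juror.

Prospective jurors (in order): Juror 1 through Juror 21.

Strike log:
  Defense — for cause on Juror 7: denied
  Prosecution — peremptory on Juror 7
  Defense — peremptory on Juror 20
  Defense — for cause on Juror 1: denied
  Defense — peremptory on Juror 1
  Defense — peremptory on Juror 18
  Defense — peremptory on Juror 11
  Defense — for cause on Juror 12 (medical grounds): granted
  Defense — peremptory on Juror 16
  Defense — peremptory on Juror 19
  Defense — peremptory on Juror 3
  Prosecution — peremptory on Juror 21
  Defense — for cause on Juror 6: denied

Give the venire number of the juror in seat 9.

Removed: #1, #3, #7, #11, #12, #16, #18, #19, #20, #21. (#6 stays — for-cause denied.)
Filling seats in venire order through position 9: #2, #4, #5, #6, #8, #9, #10, #13, #14.
So seat 9 is #14.

14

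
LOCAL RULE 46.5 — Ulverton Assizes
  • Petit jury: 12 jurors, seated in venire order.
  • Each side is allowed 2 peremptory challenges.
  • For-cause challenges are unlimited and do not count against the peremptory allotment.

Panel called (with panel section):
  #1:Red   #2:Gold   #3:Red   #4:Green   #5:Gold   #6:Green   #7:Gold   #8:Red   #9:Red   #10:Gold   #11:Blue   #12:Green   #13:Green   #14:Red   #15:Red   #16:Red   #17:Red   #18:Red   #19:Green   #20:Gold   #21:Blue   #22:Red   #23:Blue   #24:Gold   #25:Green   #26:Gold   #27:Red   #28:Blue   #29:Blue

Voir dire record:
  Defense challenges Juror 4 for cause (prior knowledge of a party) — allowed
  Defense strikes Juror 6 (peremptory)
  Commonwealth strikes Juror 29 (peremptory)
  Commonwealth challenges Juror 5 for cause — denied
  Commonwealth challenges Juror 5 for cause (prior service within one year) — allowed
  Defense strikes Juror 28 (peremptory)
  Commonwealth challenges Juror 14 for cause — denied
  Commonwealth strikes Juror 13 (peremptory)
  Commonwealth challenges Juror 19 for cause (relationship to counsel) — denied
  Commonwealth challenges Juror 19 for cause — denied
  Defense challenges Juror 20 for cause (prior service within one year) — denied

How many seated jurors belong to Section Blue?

1

Removed: #4, #5, #6, #13, #28, #29.
Seated jurors 1–12: #1, #2, #3, #7, #8, #9, #10, #11, #12, #14, #15, #16.
Of those, in Section Blue: #11 → 1.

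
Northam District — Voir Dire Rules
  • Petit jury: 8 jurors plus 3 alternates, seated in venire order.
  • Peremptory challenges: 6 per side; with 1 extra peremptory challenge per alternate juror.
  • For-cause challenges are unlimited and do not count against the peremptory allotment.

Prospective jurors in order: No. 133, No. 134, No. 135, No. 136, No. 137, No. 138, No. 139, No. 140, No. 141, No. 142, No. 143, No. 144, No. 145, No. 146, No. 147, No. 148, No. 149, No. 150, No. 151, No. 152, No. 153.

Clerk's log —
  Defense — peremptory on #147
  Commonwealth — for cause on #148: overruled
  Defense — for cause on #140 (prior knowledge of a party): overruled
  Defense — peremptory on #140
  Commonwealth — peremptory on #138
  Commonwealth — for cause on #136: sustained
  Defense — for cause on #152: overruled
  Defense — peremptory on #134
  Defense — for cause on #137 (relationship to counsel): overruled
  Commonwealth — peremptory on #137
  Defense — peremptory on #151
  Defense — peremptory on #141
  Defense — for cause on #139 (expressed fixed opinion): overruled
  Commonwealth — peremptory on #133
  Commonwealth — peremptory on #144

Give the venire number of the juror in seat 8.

Removed: #133, #134, #136, #137, #138, #140, #141, #144, #147, #151. (#139, #148, #152 stay — for-cause denied.)
Seating in order: seats 1–8 → #135, #139, #142, #143, #145, #146, #148, #149; alternates → #150, #152, #153.
So seat 8 is #149.

149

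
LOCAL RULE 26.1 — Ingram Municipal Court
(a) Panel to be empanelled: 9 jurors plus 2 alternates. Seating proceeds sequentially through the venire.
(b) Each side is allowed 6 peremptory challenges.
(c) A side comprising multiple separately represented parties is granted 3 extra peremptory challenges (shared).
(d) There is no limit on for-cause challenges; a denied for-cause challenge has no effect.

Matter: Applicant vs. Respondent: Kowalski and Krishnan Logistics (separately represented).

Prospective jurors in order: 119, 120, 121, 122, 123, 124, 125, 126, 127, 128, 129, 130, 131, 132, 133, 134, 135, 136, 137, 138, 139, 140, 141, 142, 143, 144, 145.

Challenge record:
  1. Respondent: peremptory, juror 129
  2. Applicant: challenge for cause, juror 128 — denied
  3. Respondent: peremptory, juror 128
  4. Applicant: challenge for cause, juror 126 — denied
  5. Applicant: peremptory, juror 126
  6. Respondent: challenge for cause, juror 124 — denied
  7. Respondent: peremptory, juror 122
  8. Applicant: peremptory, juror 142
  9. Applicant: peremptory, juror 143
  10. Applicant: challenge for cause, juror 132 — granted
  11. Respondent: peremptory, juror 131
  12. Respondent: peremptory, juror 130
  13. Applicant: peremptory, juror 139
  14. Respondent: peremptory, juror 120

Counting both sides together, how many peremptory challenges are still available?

Applicant allotment: 6. Respondent allotment: 6 base + 3 multi-party = 9.
Applicant peremptories used: #126, #142, #143, #139 — 4 (for-cause on #128, #126, #132 don't count).
Respondent peremptories used: #129, #128, #122, #131, #130, #120 — 6 (the for-cause on #124 doesn't count).
Remaining: (6 − 4) + (9 − 6) = 5.

5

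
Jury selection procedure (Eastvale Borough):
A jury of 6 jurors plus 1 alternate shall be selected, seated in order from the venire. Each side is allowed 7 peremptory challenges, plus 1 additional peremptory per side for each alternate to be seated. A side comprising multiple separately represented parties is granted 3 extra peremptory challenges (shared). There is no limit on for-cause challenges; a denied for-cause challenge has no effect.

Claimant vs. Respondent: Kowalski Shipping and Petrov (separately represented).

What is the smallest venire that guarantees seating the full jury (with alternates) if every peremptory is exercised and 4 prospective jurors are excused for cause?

30

Seats to fill: 6 + 1 alternates = 7.
Peremptories — Claimant: 7 + 1×1 = 8; Respondent: 7 + 1×1 + 3 = 11; total 19.
For-cause removals: 4.
Minimum venire: 7 + 19 + 4 = 30.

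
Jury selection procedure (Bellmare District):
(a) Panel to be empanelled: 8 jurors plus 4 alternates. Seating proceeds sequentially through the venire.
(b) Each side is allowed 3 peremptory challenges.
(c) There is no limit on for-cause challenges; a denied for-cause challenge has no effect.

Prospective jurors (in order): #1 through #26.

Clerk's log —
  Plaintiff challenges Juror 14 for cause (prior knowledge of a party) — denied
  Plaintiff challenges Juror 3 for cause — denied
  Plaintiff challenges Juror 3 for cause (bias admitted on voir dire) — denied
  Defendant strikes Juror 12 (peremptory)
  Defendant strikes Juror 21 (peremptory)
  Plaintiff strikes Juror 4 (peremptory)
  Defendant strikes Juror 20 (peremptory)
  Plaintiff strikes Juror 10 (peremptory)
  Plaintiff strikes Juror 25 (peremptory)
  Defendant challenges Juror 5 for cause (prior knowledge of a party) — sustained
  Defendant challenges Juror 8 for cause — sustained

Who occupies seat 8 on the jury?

13

Removed: #4, #5, #8, #10, #12, #20, #21, #25. (#3, #14 stay — for-cause denied.)
Seating in order: seats 1–8 → #1, #2, #3, #6, #7, #9, #11, #13; alternates → #14, #15, #16, #17.
So seat 8 is #13.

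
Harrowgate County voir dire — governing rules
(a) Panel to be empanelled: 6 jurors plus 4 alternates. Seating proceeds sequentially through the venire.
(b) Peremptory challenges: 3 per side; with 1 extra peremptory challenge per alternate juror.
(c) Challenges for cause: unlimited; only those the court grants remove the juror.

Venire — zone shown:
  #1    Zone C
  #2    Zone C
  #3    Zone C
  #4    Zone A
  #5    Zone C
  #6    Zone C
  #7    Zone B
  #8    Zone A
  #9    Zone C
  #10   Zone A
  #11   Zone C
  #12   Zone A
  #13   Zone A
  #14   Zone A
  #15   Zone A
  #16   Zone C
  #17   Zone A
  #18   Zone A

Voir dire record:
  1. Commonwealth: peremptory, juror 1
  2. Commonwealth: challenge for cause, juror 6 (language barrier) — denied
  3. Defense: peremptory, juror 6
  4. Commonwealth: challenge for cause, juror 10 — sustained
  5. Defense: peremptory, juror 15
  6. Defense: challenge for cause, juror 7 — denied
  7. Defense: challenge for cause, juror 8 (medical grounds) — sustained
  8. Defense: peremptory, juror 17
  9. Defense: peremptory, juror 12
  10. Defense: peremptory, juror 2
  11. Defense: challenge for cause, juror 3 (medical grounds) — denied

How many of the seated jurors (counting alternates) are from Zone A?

Removed: #1, #2, #6, #8, #10, #12, #15, #17.
Seated (10 incl. alternates): #3, #4, #5, #7, #9, #11, #13, #14, #16, #18.
Of those, in Zone A: #4, #13, #14, #18 → 4.

4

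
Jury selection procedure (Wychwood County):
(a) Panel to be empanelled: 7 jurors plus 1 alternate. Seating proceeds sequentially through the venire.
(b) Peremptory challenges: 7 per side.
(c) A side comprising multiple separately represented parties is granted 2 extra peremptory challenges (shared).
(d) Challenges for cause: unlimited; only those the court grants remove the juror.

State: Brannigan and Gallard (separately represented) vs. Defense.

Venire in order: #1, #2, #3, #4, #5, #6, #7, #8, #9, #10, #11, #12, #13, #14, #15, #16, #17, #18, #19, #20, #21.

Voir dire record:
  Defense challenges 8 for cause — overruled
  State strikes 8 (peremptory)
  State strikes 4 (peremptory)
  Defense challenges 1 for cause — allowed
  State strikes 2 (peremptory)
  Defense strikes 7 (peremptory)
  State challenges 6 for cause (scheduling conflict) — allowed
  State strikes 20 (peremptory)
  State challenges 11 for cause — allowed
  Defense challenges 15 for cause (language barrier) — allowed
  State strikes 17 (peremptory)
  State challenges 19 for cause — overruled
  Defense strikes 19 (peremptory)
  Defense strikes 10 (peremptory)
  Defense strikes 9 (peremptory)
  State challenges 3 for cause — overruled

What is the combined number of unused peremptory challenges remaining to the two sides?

State allotment: 7 base + 2 multi-party = 9. Defense allotment: 7.
State peremptories used: #8, #4, #2, #20, #17 — 5 (for-cause on #6, #11, #19, #3 don't count).
Defense peremptories used: #7, #19, #10, #9 — 4 (for-cause on #8, #1, #15 don't count).
Remaining: (9 − 5) + (7 − 4) = 7.

7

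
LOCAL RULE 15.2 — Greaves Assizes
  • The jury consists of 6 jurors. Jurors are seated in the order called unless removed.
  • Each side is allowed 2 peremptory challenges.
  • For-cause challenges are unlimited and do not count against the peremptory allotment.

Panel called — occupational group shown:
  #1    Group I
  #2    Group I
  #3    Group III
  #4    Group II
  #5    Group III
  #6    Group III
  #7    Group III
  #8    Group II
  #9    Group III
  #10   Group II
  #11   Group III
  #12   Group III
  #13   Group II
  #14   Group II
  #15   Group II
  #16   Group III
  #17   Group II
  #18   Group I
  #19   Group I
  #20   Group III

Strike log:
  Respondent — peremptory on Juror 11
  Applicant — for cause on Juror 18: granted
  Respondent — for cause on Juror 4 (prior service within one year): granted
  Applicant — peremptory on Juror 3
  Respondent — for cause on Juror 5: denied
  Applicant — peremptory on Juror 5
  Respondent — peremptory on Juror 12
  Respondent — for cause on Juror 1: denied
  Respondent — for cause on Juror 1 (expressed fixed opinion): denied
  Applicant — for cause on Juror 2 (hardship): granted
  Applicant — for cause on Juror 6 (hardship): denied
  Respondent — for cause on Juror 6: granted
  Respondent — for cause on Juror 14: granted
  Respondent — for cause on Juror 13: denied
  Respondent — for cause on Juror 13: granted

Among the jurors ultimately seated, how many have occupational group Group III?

2

Removed: #2, #3, #4, #5, #6, #11, #12, #13, #14, #18.
Seated jurors 1–6: #1, #7, #8, #9, #10, #15.
Of those, in Group III: #7, #9 → 2.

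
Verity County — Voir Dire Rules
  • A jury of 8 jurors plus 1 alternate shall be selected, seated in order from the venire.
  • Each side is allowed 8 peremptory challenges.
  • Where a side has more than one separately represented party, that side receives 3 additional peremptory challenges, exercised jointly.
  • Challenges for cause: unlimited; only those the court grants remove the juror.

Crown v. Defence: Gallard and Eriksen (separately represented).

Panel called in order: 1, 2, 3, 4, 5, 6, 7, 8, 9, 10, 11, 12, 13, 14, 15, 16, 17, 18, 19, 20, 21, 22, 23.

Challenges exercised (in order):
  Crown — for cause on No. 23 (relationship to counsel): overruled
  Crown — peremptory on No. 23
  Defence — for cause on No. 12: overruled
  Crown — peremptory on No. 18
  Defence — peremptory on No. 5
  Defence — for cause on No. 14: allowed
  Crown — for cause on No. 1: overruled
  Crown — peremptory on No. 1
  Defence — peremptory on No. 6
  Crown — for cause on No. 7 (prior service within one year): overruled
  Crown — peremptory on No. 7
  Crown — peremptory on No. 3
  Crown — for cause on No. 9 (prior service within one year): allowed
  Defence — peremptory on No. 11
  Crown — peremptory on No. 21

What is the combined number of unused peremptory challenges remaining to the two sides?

10

Crown allotment: 8. Defence allotment: 8 base + 3 multi-party = 11.
Crown peremptories used: #23, #18, #1, #7, #3, #21 — 6 (for-cause on #23, #1, #7, #9 don't count).
Defence peremptories used: #5, #6, #11 — 3 (for-cause on #12, #14 don't count).
Remaining: (8 − 6) + (11 − 3) = 10.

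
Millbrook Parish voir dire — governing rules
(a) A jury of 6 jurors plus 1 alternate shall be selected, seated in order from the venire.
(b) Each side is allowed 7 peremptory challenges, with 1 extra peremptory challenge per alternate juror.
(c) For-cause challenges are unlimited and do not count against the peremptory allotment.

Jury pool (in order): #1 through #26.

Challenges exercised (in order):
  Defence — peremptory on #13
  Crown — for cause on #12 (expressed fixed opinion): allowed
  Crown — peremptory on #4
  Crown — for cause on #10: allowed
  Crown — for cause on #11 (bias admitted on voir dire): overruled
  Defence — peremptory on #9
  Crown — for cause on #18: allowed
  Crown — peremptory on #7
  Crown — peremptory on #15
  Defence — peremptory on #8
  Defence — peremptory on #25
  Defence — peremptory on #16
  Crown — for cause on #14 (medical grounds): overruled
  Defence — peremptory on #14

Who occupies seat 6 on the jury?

11

Removed: #4, #7, #8, #9, #10, #12, #13, #14, #15, #16, #18, #25. (#11 stays — for-cause denied.)
Filling seats in venire order through position 6: #1, #2, #3, #5, #6, #11.
So seat 6 is #11.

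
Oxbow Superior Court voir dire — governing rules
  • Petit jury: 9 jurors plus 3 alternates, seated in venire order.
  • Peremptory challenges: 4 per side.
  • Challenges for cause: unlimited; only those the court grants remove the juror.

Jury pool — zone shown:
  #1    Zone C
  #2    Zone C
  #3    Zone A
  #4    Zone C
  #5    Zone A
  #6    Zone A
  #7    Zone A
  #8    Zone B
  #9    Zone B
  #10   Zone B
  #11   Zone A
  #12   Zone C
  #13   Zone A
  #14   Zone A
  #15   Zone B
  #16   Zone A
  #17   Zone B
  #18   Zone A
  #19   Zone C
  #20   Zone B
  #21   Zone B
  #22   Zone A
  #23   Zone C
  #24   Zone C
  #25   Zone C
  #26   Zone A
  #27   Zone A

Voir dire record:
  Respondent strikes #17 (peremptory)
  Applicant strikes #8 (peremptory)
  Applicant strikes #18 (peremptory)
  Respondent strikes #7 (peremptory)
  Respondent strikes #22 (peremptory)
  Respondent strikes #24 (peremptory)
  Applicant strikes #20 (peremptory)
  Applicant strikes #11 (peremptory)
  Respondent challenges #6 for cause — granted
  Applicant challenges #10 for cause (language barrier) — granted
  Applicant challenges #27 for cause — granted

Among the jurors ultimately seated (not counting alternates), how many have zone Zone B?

1

Removed: #6, #7, #8, #10, #11, #17, #18, #20, #22, #24, #27.
Seated jurors 1–9: #1, #2, #3, #4, #5, #9, #12, #13, #14 (alternates #15, #16, #19 not counted).
Of those, in Zone B: #9 → 1.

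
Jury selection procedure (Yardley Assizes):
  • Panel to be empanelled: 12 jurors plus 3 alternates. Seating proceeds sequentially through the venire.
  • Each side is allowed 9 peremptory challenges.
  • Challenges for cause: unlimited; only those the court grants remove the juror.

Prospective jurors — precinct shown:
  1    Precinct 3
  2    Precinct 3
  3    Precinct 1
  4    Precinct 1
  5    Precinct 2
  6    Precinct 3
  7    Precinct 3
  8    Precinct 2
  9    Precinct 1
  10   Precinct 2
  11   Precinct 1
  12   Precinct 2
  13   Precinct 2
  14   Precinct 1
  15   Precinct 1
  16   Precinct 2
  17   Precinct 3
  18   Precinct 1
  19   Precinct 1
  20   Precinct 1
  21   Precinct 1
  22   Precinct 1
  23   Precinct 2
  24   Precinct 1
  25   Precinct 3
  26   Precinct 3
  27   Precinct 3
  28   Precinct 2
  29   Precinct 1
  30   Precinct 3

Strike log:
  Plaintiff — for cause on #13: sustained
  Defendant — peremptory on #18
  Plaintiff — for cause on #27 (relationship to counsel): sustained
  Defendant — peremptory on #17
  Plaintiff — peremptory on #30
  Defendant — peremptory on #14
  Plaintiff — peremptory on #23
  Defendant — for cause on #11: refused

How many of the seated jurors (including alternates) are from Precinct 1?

Removed: #13, #14, #17, #18, #23, #27, #30.
Seated (15 incl. alternates): #1, #2, #3, #4, #5, #6, #7, #8, #9, #10, #11, #12, #15, #16, #19.
Of those, in Precinct 1: #3, #4, #9, #11, #15, #19 → 6.

6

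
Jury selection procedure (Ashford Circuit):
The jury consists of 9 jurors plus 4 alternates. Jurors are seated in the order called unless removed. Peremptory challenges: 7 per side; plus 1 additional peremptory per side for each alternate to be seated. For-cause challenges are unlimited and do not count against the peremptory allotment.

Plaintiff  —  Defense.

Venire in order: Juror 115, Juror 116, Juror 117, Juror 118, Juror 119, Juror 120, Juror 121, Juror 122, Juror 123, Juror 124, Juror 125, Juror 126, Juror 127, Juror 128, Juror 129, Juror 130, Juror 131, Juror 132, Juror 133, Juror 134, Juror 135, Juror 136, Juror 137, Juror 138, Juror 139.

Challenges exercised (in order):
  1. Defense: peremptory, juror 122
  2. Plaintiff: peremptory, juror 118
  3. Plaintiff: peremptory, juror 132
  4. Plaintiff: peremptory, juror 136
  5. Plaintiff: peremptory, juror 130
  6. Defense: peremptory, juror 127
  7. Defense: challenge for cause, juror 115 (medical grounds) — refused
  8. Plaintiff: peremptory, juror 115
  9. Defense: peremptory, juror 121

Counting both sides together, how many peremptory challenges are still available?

14

Plaintiff allotment: 7 base + 1 × 4 alternates = 11. Defense allotment: 7 base + 1 × 4 alternates = 11.
Plaintiff peremptories used: #118, #132, #136, #130, #115 — 5.
Defense peremptories used: #122, #127, #121 — 3 (the for-cause on #115 doesn't count).
Remaining: (11 − 5) + (11 − 3) = 14.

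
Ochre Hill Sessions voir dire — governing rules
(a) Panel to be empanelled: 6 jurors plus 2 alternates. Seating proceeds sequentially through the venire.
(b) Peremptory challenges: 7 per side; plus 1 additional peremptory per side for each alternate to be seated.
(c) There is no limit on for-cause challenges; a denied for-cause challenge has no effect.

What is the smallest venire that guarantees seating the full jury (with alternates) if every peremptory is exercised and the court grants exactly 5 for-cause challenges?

31

Seats to fill: 6 + 2 alternates = 8.
Peremptories: 7 + 1×2 = 9 per side × 2 sides = 18.
For-cause removals: 5.
Minimum venire: 8 + 18 + 5 = 31.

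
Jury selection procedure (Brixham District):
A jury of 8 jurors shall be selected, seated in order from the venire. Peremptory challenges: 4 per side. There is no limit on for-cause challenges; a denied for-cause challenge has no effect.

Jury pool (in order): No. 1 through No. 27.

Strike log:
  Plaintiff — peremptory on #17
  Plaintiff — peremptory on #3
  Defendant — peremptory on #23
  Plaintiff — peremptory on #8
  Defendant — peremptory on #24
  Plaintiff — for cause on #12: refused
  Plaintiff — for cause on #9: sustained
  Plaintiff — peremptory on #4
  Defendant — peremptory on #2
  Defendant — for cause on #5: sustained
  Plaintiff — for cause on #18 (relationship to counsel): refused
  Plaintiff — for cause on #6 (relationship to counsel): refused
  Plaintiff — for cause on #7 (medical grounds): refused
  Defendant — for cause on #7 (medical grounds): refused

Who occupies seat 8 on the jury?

Removed: #2, #3, #4, #5, #8, #9, #17, #23, #24. (#6, #7, #12, #18 stay — for-cause denied.)
Seating in order: seats 1–8 → #1, #6, #7, #10, #11, #12, #13, #14.
So seat 8 is #14.

14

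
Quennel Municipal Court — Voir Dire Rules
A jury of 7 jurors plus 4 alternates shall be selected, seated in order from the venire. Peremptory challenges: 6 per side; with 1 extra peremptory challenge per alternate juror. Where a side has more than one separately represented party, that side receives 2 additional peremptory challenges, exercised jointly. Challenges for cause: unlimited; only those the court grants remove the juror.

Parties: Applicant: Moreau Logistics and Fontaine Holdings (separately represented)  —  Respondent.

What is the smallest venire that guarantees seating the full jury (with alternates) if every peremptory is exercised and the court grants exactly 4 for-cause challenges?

Seats to fill: 7 + 4 alternates = 11.
Peremptories — Applicant: 6 + 1×4 + 2 = 12; Respondent: 6 + 1×4 = 10; total 22.
For-cause removals: 4.
Minimum venire: 11 + 22 + 4 = 37.

37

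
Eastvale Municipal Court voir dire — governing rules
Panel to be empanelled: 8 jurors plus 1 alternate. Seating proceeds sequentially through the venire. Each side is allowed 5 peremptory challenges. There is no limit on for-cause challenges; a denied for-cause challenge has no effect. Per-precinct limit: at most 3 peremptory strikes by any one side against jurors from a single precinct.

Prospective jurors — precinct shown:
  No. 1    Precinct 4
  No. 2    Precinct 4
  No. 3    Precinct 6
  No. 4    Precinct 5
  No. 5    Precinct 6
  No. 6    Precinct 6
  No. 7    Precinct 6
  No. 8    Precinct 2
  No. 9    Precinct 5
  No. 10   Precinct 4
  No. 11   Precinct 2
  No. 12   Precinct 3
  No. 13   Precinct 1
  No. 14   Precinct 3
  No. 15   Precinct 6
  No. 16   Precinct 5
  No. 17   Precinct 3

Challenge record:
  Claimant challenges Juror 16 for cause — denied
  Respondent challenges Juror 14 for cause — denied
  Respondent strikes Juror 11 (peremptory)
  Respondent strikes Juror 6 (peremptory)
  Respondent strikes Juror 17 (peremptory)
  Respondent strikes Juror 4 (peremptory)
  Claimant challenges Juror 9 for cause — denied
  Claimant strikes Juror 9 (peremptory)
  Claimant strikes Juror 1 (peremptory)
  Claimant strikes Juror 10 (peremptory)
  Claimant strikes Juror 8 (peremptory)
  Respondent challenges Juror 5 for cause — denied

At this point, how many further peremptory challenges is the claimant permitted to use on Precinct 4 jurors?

1

Claimant peremptories so far: #9, #1, #10, #8 — 4 of 5 used, 1 left overall.
Against Precinct 4: #1, #10 — 2 used; per-precinct cap 3 leaves 1.
Binding limit: min(1, 1) = 1.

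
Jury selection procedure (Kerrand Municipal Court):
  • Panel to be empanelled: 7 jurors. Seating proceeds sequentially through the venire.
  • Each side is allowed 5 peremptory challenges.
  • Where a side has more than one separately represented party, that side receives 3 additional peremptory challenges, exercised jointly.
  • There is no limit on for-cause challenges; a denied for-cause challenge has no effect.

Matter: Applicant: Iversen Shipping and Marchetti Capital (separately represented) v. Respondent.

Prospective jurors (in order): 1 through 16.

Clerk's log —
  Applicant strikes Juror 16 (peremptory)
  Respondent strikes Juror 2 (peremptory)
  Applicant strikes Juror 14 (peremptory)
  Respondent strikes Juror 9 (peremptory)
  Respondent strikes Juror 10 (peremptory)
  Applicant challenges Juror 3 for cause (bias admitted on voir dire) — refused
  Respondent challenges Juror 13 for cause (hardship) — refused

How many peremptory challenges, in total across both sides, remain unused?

8

Applicant allotment: 5 base + 3 multi-party = 8. Respondent allotment: 5.
Applicant peremptories used: #16, #14 — 2 (the for-cause on #3 doesn't count).
Respondent peremptories used: #2, #9, #10 — 3 (the for-cause on #13 doesn't count).
Remaining: (8 − 2) + (5 − 3) = 8.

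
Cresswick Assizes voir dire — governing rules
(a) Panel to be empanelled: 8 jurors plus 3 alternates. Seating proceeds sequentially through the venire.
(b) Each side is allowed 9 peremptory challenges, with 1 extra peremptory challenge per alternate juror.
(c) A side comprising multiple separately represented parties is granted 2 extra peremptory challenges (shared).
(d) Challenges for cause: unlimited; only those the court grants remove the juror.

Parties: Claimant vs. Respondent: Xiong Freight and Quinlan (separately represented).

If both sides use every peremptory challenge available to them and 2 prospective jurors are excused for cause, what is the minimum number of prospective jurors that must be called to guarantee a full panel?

39

Seats to fill: 8 + 3 alternates = 11.
Peremptories — Claimant: 9 + 1×3 = 12; Respondent: 9 + 1×3 + 2 = 14; total 26.
For-cause removals: 2.
Minimum venire: 11 + 26 + 2 = 39.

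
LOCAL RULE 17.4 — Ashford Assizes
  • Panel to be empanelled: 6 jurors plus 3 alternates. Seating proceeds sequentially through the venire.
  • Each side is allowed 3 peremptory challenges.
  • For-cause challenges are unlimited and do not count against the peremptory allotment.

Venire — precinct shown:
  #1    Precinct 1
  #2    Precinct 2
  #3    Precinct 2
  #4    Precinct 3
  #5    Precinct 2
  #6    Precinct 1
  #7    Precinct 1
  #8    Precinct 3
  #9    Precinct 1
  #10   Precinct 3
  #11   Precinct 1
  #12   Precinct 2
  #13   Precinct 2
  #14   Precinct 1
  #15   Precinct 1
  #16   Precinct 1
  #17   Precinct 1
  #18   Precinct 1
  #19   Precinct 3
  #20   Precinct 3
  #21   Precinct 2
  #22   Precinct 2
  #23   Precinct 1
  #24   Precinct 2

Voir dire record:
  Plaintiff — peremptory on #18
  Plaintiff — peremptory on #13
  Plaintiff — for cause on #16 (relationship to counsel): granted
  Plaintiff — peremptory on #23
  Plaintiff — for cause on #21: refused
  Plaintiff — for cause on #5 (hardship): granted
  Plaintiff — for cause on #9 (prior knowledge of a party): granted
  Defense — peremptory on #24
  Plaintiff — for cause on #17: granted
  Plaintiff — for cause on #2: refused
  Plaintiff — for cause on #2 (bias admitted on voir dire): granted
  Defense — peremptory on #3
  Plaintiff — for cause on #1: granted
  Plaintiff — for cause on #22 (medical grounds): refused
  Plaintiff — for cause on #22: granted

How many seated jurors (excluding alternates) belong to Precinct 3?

3

Removed: #1, #2, #3, #5, #9, #13, #16, #17, #18, #22, #23, #24.
Seated jurors 1–6: #4, #6, #7, #8, #10, #11 (alternates #12, #14, #15 not counted).
Of those, in Precinct 3: #4, #8, #10 → 3.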